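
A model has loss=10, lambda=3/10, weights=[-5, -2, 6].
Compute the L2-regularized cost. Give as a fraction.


L2 sq norm = sum(w^2) = 65. J = 10 + 3/10 * 65 = 59/2.

59/2


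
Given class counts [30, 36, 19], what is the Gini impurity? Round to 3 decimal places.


Total = 85. Proportions: 30/85, 36/85, 19/85. sum(p_i^2) = 0.3539. Gini = 1 - 0.3539 = 0.6461, which rounds to 0.646.

0.646


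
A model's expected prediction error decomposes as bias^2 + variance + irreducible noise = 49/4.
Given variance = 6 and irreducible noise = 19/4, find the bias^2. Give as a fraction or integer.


Total error = bias^2 + variance + irreducible noise. So bias^2 = 49/4 - 6 - 19/4 = 3/2.

3/2


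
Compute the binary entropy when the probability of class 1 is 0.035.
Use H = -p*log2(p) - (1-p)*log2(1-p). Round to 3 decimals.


H = -0.035*log2(0.035) - 0.965*log2(0.965) = 0.219.

0.219


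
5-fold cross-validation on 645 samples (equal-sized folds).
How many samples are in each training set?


Each validation fold has 645/5 = 129 samples. Training set = 645 - 129 = 516.

516


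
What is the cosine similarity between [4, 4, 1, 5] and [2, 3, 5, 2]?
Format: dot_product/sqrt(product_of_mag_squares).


dot = 35. |a|^2 = 58, |b|^2 = 42. cos = 35/sqrt(2436).

35/sqrt(2436)


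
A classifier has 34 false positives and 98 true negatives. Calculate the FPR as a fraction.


FPR = FP / (FP + TN) = 34 / 132 = 17/66.

17/66


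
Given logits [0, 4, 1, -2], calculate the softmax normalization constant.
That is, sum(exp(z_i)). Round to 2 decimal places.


Denom = e^0=1.0000 + e^4=54.5982 + e^1=2.7183 + e^-2=0.1353. Sum = 58.4518, which rounds to 58.45.

58.45


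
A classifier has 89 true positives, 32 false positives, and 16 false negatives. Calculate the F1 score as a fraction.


Precision = 89/121 = 89/121. Recall = 89/105 = 89/105. F1 = 2*P*R/(P+R) = 89/113.

89/113


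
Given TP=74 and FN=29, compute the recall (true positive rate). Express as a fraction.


Recall = TP / (TP + FN) = 74 / 103 = 74/103.

74/103


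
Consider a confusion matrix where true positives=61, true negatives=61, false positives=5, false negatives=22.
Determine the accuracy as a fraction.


Accuracy = (TP + TN) / (TP + TN + FP + FN) = (61 + 61) / 149 = 122/149.

122/149


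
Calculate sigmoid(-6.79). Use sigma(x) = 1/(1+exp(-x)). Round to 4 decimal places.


sigma(-6.79) = 1/(1+e^(6.79)) = 1/(1+888.913562) = 1/889.913562 = 0.0011.

0.0011


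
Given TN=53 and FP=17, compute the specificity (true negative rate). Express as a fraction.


Specificity = TN / (TN + FP) = 53 / 70 = 53/70.

53/70


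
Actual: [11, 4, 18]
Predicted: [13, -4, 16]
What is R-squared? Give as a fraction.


Mean(y) = 11. SS_res = 72. SS_tot = 98. R^2 = 1 - 72/(98) = 13/49.

13/49


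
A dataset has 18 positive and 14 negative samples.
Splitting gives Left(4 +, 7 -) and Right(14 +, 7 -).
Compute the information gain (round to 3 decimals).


H(parent) = 0.9887. H(left) = 0.9457, H(right) = 0.9183. Weighted = (11/32)*0.9457 + (21/32)*0.9183 = 0.9277. IG = 0.9887 - 0.9277 = 0.0610, which rounds to 0.061.

0.061


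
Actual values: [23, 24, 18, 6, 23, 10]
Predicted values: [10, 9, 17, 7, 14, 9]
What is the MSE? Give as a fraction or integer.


MSE = (1/6) * ((23-10)^2=169 + (24-9)^2=225 + (18-17)^2=1 + (6-7)^2=1 + (23-14)^2=81 + (10-9)^2=1). Sum = 478. MSE = 239/3.

239/3


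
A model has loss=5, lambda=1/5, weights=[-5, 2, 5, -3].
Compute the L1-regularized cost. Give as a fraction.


L1 norm = sum(|w|) = 15. J = 5 + 1/5 * 15 = 8.

8


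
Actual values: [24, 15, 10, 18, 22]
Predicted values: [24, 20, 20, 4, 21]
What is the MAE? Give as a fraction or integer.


MAE = (1/5) * (|24-24|=0 + |15-20|=5 + |10-20|=10 + |18-4|=14 + |22-21|=1). Sum = 30. MAE = 6.

6


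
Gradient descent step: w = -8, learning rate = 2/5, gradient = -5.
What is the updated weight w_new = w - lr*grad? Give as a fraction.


w_new = -8 - 2/5 * -5 = -8 - -2 = -6.

-6


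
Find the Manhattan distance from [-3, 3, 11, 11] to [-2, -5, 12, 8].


d = sum of absolute differences: |-3--2|=1 + |3--5|=8 + |11-12|=1 + |11-8|=3 = 13.

13


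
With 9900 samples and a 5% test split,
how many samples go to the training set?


Test set = 9900 * 5% = 495. Training set = 9900 - 495 = 9405.

9405


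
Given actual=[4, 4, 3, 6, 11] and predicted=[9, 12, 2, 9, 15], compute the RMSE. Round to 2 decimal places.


MSE = 23.0000. RMSE = sqrt(23.0000) = 4.80.

4.80


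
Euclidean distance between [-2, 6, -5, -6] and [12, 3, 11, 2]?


d = sqrt(sum of squared differences). (-2-12)^2=196, (6-3)^2=9, (-5-11)^2=256, (-6-2)^2=64. Sum = 525.

sqrt(525)


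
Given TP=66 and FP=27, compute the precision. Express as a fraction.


Precision = TP / (TP + FP) = 66 / 93 = 22/31.

22/31


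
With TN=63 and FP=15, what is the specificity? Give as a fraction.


Specificity = TN / (TN + FP) = 63 / 78 = 21/26.

21/26


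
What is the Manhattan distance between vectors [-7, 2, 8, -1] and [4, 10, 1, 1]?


d = sum of absolute differences: |-7-4|=11 + |2-10|=8 + |8-1|=7 + |-1-1|=2 = 28.

28


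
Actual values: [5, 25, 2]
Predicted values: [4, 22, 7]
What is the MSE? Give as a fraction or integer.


MSE = (1/3) * ((5-4)^2=1 + (25-22)^2=9 + (2-7)^2=25). Sum = 35. MSE = 35/3.

35/3


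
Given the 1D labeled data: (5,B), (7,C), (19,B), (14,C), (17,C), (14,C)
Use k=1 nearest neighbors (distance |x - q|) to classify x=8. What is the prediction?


Distances: |5-8|=3, |7-8|=1, |19-8|=11, |14-8|=6, |17-8|=9, |14-8|=6. 1 nearest: (7,C). Counts: {'C': 1}. Majority class: C.

C


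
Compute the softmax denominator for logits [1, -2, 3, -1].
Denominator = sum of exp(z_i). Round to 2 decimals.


Denom = e^1=2.7183 + e^-2=0.1353 + e^3=20.0855 + e^-1=0.3679. Sum = 23.3070, which rounds to 23.31.

23.31


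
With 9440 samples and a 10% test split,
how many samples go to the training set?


Test set = 9440 * 10% = 944. Training set = 9440 - 944 = 8496.

8496


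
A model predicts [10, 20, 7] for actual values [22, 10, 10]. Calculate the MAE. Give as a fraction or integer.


MAE = (1/3) * (|22-10|=12 + |10-20|=10 + |10-7|=3). Sum = 25. MAE = 25/3.

25/3


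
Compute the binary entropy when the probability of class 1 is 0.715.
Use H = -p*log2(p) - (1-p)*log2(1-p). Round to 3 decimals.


H = -0.715*log2(0.715) - 0.285*log2(0.285) = 0.862.

0.862


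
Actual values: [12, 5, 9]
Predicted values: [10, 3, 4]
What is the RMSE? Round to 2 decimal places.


MSE = 11.0000. RMSE = sqrt(11.0000) = 3.32.

3.32


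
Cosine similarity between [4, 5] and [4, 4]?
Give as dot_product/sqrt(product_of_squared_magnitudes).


dot = 36. |a|^2 = 41, |b|^2 = 32. cos = 36/sqrt(1312).

36/sqrt(1312)


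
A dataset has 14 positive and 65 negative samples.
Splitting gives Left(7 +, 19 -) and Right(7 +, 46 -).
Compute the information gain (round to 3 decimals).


H(parent) = 0.6739. H(left) = 0.8404, H(right) = 0.5631. Weighted = (26/79)*0.8404 + (53/79)*0.5631 = 0.6544. IG = 0.6739 - 0.6544 = 0.0195, which rounds to 0.020.

0.020


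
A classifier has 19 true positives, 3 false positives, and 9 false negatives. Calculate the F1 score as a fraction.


Precision = 19/22 = 19/22. Recall = 19/28 = 19/28. F1 = 2*P*R/(P+R) = 19/25.

19/25


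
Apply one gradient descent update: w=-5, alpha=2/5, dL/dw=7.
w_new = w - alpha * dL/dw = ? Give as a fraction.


w_new = -5 - 2/5 * 7 = -5 - 14/5 = -39/5.

-39/5


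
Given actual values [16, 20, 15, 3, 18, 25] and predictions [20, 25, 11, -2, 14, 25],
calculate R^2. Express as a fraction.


Mean(y) = 97/6. SS_res = 98. SS_tot = 1625/6. R^2 = 1 - 98/(1625/6) = 1037/1625.

1037/1625


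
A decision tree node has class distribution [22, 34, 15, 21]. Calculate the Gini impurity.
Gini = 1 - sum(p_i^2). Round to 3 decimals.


Total = 92. Proportions: 22/92, 34/92, 15/92, 21/92. sum(p_i^2) = 0.2724. Gini = 1 - 0.2724 = 0.7276, which rounds to 0.728.

0.728


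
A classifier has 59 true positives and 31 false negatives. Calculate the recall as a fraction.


Recall = TP / (TP + FN) = 59 / 90 = 59/90.

59/90


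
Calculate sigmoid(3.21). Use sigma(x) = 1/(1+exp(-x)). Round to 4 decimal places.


sigma(3.21) = 1/(1+e^(-3.21)) = 1/(1+0.040357) = 1/1.040357 = 0.9612.

0.9612


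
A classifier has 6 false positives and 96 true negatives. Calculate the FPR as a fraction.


FPR = FP / (FP + TN) = 6 / 102 = 1/17.

1/17


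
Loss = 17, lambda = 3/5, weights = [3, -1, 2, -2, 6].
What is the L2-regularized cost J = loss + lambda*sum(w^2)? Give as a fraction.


L2 sq norm = sum(w^2) = 54. J = 17 + 3/5 * 54 = 247/5.

247/5


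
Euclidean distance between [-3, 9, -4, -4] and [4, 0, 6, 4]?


d = sqrt(sum of squared differences). (-3-4)^2=49, (9-0)^2=81, (-4-6)^2=100, (-4-4)^2=64. Sum = 294.

sqrt(294)


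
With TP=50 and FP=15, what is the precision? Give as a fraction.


Precision = TP / (TP + FP) = 50 / 65 = 10/13.

10/13


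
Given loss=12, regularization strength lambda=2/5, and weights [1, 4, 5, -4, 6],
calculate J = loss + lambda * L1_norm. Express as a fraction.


L1 norm = sum(|w|) = 20. J = 12 + 2/5 * 20 = 20.

20


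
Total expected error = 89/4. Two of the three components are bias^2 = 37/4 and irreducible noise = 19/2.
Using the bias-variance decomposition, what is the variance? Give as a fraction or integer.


Total error = bias^2 + variance + irreducible noise. So variance = 89/4 - 37/4 - 19/2 = 7/2.

7/2


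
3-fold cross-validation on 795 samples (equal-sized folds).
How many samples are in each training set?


Each validation fold has 795/3 = 265 samples. Training set = 795 - 265 = 530.

530


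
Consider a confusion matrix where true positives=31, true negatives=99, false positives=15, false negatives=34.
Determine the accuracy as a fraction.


Accuracy = (TP + TN) / (TP + TN + FP + FN) = (31 + 99) / 179 = 130/179.

130/179


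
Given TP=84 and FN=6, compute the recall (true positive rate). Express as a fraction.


Recall = TP / (TP + FN) = 84 / 90 = 14/15.

14/15


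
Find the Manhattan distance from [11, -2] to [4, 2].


d = sum of absolute differences: |11-4|=7 + |-2-2|=4 = 11.

11


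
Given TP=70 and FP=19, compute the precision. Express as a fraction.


Precision = TP / (TP + FP) = 70 / 89 = 70/89.

70/89


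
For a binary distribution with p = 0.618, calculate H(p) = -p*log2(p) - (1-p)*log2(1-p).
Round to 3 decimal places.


H = -0.618*log2(0.618) - 0.382*log2(0.382) = 0.959.

0.959


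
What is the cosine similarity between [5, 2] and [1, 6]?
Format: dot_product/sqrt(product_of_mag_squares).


dot = 17. |a|^2 = 29, |b|^2 = 37. cos = 17/sqrt(1073).

17/sqrt(1073)


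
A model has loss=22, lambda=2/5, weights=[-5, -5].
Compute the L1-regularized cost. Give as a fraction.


L1 norm = sum(|w|) = 10. J = 22 + 2/5 * 10 = 26.

26


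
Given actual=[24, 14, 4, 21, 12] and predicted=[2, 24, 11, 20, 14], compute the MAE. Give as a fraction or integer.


MAE = (1/5) * (|24-2|=22 + |14-24|=10 + |4-11|=7 + |21-20|=1 + |12-14|=2). Sum = 42. MAE = 42/5.

42/5


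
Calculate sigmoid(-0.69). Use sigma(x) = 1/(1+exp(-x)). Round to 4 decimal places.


sigma(-0.69) = 1/(1+e^(0.69)) = 1/(1+1.993716) = 1/2.993716 = 0.3340.

0.3340


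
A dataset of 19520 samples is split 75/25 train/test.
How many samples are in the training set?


Test set = 19520 * 25% = 4880. Training set = 19520 - 4880 = 14640.

14640


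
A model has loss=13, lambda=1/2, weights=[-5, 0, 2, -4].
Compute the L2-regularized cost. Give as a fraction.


L2 sq norm = sum(w^2) = 45. J = 13 + 1/2 * 45 = 71/2.

71/2


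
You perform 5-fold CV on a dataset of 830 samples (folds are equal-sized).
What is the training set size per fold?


Each validation fold has 830/5 = 166 samples. Training set = 830 - 166 = 664.

664


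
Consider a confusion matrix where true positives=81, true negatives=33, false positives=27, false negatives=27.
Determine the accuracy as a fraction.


Accuracy = (TP + TN) / (TP + TN + FP + FN) = (81 + 33) / 168 = 19/28.

19/28


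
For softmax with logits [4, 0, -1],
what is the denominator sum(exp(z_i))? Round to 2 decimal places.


Denom = e^4=54.5982 + e^0=1.0000 + e^-1=0.3679. Sum = 55.9661, which rounds to 55.97.

55.97


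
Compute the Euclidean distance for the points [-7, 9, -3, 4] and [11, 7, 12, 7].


d = sqrt(sum of squared differences). (-7-11)^2=324, (9-7)^2=4, (-3-12)^2=225, (4-7)^2=9. Sum = 562.

sqrt(562)


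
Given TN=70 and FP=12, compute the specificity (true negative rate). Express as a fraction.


Specificity = TN / (TN + FP) = 70 / 82 = 35/41.

35/41


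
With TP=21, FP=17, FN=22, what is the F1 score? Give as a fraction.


Precision = 21/38 = 21/38. Recall = 21/43 = 21/43. F1 = 2*P*R/(P+R) = 14/27.

14/27


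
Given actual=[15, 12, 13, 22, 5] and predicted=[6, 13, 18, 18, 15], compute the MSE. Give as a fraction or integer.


MSE = (1/5) * ((15-6)^2=81 + (12-13)^2=1 + (13-18)^2=25 + (22-18)^2=16 + (5-15)^2=100). Sum = 223. MSE = 223/5.

223/5


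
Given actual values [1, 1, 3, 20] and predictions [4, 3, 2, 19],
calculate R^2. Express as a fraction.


Mean(y) = 25/4. SS_res = 15. SS_tot = 1019/4. R^2 = 1 - 15/(1019/4) = 959/1019.

959/1019


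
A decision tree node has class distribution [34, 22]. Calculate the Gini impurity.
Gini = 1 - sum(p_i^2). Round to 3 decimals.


Total = 56. Proportions: 34/56, 22/56. sum(p_i^2) = 0.5230. Gini = 1 - 0.5230 = 0.4770, which rounds to 0.477.

0.477


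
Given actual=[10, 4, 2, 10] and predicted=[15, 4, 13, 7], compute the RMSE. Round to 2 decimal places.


MSE = 38.7500. RMSE = sqrt(38.7500) = 6.22.

6.22


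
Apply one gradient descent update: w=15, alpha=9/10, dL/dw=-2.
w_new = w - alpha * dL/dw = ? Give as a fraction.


w_new = 15 - 9/10 * -2 = 15 - -9/5 = 84/5.

84/5


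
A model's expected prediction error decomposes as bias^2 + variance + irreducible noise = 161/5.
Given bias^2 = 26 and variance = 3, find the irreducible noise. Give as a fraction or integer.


Total error = bias^2 + variance + irreducible noise. So irreducible noise = 161/5 - 26 - 3 = 16/5.

16/5


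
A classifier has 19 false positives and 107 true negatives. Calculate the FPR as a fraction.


FPR = FP / (FP + TN) = 19 / 126 = 19/126.

19/126


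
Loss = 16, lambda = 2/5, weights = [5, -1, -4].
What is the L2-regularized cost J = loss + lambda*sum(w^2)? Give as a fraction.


L2 sq norm = sum(w^2) = 42. J = 16 + 2/5 * 42 = 164/5.

164/5


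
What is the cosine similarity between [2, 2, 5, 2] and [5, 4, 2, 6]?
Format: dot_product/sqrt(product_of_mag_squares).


dot = 40. |a|^2 = 37, |b|^2 = 81. cos = 40/sqrt(2997).

40/sqrt(2997)


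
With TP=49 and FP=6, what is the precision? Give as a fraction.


Precision = TP / (TP + FP) = 49 / 55 = 49/55.

49/55


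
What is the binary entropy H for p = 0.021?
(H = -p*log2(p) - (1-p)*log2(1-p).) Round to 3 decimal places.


H = -0.021*log2(0.021) - 0.979*log2(0.979) = 0.147.

0.147


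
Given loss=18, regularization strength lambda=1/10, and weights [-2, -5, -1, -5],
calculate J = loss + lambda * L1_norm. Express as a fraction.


L1 norm = sum(|w|) = 13. J = 18 + 1/10 * 13 = 193/10.

193/10


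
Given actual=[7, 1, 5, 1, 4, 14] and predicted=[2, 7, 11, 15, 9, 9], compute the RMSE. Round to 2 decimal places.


MSE = 57.1667. RMSE = sqrt(57.1667) = 7.56.

7.56


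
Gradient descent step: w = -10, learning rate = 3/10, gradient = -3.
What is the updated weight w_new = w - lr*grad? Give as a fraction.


w_new = -10 - 3/10 * -3 = -10 - -9/10 = -91/10.

-91/10


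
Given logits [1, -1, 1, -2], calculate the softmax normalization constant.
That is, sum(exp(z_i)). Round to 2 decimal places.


Denom = e^1=2.7183 + e^-1=0.3679 + e^1=2.7183 + e^-2=0.1353. Sum = 5.9398, which rounds to 5.94.

5.94


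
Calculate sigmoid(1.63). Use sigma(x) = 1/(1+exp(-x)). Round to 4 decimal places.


sigma(1.63) = 1/(1+e^(-1.63)) = 1/(1+0.195930) = 1/1.195930 = 0.8362.

0.8362


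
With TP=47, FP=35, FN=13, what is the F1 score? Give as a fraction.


Precision = 47/82 = 47/82. Recall = 47/60 = 47/60. F1 = 2*P*R/(P+R) = 47/71.

47/71


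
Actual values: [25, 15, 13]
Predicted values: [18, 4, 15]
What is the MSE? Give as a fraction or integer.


MSE = (1/3) * ((25-18)^2=49 + (15-4)^2=121 + (13-15)^2=4). Sum = 174. MSE = 58.

58


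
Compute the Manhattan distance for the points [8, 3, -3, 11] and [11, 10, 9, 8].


d = sum of absolute differences: |8-11|=3 + |3-10|=7 + |-3-9|=12 + |11-8|=3 = 25.

25


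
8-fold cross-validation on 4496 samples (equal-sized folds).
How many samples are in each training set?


Each validation fold has 4496/8 = 562 samples. Training set = 4496 - 562 = 3934.

3934


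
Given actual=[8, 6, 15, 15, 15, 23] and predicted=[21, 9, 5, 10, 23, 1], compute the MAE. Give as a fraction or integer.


MAE = (1/6) * (|8-21|=13 + |6-9|=3 + |15-5|=10 + |15-10|=5 + |15-23|=8 + |23-1|=22). Sum = 61. MAE = 61/6.

61/6


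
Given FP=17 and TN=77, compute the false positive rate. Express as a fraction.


FPR = FP / (FP + TN) = 17 / 94 = 17/94.

17/94


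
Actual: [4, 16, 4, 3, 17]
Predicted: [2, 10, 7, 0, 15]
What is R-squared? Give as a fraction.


Mean(y) = 44/5. SS_res = 62. SS_tot = 994/5. R^2 = 1 - 62/(994/5) = 342/497.

342/497


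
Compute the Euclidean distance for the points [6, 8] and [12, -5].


d = sqrt(sum of squared differences). (6-12)^2=36, (8--5)^2=169. Sum = 205.

sqrt(205)


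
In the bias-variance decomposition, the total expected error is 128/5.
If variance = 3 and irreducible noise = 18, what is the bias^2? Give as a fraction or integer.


Total error = bias^2 + variance + irreducible noise. So bias^2 = 128/5 - 3 - 18 = 23/5.

23/5


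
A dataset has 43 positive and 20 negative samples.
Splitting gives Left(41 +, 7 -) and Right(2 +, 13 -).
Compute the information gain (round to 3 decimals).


H(parent) = 0.9016. H(left) = 0.5993, H(right) = 0.5665. Weighted = (48/63)*0.5993 + (15/63)*0.5665 = 0.5915. IG = 0.9016 - 0.5915 = 0.3101, which rounds to 0.310.

0.310


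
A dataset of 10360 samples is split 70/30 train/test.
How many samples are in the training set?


Test set = 10360 * 30% = 3108. Training set = 10360 - 3108 = 7252.

7252


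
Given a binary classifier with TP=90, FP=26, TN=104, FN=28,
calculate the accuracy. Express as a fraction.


Accuracy = (TP + TN) / (TP + TN + FP + FN) = (90 + 104) / 248 = 97/124.

97/124


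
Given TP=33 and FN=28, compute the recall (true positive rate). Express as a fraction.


Recall = TP / (TP + FN) = 33 / 61 = 33/61.

33/61


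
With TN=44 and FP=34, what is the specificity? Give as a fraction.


Specificity = TN / (TN + FP) = 44 / 78 = 22/39.

22/39


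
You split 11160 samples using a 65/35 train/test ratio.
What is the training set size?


Test set = 11160 * 35% = 3906. Training set = 11160 - 3906 = 7254.

7254


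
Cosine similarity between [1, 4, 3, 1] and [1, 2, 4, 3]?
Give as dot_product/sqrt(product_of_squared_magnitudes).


dot = 24. |a|^2 = 27, |b|^2 = 30. cos = 24/sqrt(810).

24/sqrt(810)


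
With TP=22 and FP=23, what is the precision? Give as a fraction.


Precision = TP / (TP + FP) = 22 / 45 = 22/45.

22/45


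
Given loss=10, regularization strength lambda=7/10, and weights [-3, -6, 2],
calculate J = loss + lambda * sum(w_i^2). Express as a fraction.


L2 sq norm = sum(w^2) = 49. J = 10 + 7/10 * 49 = 443/10.

443/10


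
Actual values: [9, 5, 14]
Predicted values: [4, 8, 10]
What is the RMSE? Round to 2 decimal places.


MSE = 16.6667. RMSE = sqrt(16.6667) = 4.08.

4.08


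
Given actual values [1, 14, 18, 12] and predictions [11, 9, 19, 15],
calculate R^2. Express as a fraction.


Mean(y) = 45/4. SS_res = 135. SS_tot = 635/4. R^2 = 1 - 135/(635/4) = 19/127.

19/127


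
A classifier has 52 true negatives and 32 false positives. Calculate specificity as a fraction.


Specificity = TN / (TN + FP) = 52 / 84 = 13/21.

13/21


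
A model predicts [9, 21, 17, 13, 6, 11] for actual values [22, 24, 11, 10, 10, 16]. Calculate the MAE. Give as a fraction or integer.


MAE = (1/6) * (|22-9|=13 + |24-21|=3 + |11-17|=6 + |10-13|=3 + |10-6|=4 + |16-11|=5). Sum = 34. MAE = 17/3.

17/3


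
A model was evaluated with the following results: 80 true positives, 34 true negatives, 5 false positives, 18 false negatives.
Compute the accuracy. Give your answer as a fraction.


Accuracy = (TP + TN) / (TP + TN + FP + FN) = (80 + 34) / 137 = 114/137.

114/137


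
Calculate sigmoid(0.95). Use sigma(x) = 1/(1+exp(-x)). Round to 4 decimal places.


sigma(0.95) = 1/(1+e^(-0.95)) = 1/(1+0.386741) = 1/1.386741 = 0.7211.

0.7211


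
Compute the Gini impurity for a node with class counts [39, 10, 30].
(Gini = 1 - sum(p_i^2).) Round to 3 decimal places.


Total = 79. Proportions: 39/79, 10/79, 30/79. sum(p_i^2) = 0.4039. Gini = 1 - 0.4039 = 0.5961, which rounds to 0.596.

0.596


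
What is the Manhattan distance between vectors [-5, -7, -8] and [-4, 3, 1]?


d = sum of absolute differences: |-5--4|=1 + |-7-3|=10 + |-8-1|=9 = 20.

20


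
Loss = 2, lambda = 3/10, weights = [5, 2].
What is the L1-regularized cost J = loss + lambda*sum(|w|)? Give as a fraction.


L1 norm = sum(|w|) = 7. J = 2 + 3/10 * 7 = 41/10.

41/10


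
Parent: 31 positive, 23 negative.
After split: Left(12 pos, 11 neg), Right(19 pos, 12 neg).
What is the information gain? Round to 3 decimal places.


H(parent) = 0.9841. H(left) = 0.9986, H(right) = 0.9629. Weighted = (23/54)*0.9986 + (31/54)*0.9629 = 0.9781. IG = 0.9841 - 0.9781 = 0.0060, which rounds to 0.006.

0.006


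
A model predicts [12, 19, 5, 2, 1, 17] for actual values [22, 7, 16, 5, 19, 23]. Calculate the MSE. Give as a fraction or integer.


MSE = (1/6) * ((22-12)^2=100 + (7-19)^2=144 + (16-5)^2=121 + (5-2)^2=9 + (19-1)^2=324 + (23-17)^2=36). Sum = 734. MSE = 367/3.

367/3


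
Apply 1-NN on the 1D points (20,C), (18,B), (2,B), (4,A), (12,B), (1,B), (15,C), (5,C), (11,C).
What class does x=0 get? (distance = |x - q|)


Distances: |20-0|=20, |18-0|=18, |2-0|=2, |4-0|=4, |12-0|=12, |1-0|=1, |15-0|=15, |5-0|=5, |11-0|=11. 1 nearest: (1,B). Counts: {'B': 1}. Majority class: B.

B


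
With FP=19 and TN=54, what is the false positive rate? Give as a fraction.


FPR = FP / (FP + TN) = 19 / 73 = 19/73.

19/73


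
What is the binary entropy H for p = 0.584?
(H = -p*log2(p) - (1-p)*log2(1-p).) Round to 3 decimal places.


H = -0.584*log2(0.584) - 0.416*log2(0.416) = 0.980.

0.980


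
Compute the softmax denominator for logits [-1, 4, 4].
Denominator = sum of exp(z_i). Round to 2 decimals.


Denom = e^-1=0.3679 + e^4=54.5982 + e^4=54.5982. Sum = 109.5643, which rounds to 109.56.

109.56


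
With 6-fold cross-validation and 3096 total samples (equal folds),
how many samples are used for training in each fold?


Each validation fold has 3096/6 = 516 samples. Training set = 3096 - 516 = 2580.

2580


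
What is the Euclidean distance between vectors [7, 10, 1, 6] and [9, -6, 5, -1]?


d = sqrt(sum of squared differences). (7-9)^2=4, (10--6)^2=256, (1-5)^2=16, (6--1)^2=49. Sum = 325.

sqrt(325)


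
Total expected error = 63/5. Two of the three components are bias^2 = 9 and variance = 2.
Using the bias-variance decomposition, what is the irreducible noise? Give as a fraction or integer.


Total error = bias^2 + variance + irreducible noise. So irreducible noise = 63/5 - 9 - 2 = 8/5.

8/5


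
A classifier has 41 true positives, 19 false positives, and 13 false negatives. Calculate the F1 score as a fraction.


Precision = 41/60 = 41/60. Recall = 41/54 = 41/54. F1 = 2*P*R/(P+R) = 41/57.

41/57


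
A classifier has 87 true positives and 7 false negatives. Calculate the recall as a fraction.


Recall = TP / (TP + FN) = 87 / 94 = 87/94.

87/94


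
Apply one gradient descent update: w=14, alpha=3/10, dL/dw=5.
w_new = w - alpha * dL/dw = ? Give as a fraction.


w_new = 14 - 3/10 * 5 = 14 - 3/2 = 25/2.

25/2


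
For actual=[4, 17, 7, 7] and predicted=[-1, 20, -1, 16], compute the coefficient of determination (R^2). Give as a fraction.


Mean(y) = 35/4. SS_res = 179. SS_tot = 387/4. R^2 = 1 - 179/(387/4) = -329/387.

-329/387


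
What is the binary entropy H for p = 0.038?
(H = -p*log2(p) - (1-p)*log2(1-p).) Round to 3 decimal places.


H = -0.038*log2(0.038) - 0.962*log2(0.962) = 0.233.

0.233


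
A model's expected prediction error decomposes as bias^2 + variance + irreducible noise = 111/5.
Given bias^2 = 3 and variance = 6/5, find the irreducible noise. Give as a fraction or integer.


Total error = bias^2 + variance + irreducible noise. So irreducible noise = 111/5 - 3 - 6/5 = 18.

18


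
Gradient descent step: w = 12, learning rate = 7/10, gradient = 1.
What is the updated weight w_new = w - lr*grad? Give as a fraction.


w_new = 12 - 7/10 * 1 = 12 - 7/10 = 113/10.

113/10


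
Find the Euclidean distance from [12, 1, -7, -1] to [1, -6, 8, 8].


d = sqrt(sum of squared differences). (12-1)^2=121, (1--6)^2=49, (-7-8)^2=225, (-1-8)^2=81. Sum = 476.

sqrt(476)


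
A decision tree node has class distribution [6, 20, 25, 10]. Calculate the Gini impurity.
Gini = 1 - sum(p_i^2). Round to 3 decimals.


Total = 61. Proportions: 6/61, 20/61, 25/61, 10/61. sum(p_i^2) = 0.3120. Gini = 1 - 0.3120 = 0.6880, which rounds to 0.688.

0.688


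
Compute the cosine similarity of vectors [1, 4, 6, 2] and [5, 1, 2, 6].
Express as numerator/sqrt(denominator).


dot = 33. |a|^2 = 57, |b|^2 = 66. cos = 33/sqrt(3762).

33/sqrt(3762)


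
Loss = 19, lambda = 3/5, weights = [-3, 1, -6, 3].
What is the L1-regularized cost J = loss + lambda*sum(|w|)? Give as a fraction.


L1 norm = sum(|w|) = 13. J = 19 + 3/5 * 13 = 134/5.

134/5


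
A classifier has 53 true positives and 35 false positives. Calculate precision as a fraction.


Precision = TP / (TP + FP) = 53 / 88 = 53/88.

53/88


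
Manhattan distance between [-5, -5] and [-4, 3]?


d = sum of absolute differences: |-5--4|=1 + |-5-3|=8 = 9.

9


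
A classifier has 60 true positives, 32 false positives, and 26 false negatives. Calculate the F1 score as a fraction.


Precision = 60/92 = 15/23. Recall = 60/86 = 30/43. F1 = 2*P*R/(P+R) = 60/89.

60/89


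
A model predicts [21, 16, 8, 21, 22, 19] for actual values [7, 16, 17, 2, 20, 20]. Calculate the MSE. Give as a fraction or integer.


MSE = (1/6) * ((7-21)^2=196 + (16-16)^2=0 + (17-8)^2=81 + (2-21)^2=361 + (20-22)^2=4 + (20-19)^2=1). Sum = 643. MSE = 643/6.

643/6


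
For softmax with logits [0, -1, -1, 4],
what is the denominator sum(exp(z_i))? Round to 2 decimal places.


Denom = e^0=1.0000 + e^-1=0.3679 + e^-1=0.3679 + e^4=54.5982. Sum = 56.3340, which rounds to 56.33.

56.33


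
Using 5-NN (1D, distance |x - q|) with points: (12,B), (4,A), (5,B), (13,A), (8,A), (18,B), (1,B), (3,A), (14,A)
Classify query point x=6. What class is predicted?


Distances: |12-6|=6, |4-6|=2, |5-6|=1, |13-6|=7, |8-6|=2, |18-6|=12, |1-6|=5, |3-6|=3, |14-6|=8. 5 nearest: (5,B), (4,A), (8,A), (3,A), (1,B). Counts: {'B': 2, 'A': 3}. Majority class: A.

A


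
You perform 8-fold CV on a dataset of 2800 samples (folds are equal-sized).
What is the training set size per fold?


Each validation fold has 2800/8 = 350 samples. Training set = 2800 - 350 = 2450.

2450


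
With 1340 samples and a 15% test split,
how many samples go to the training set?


Test set = 1340 * 15% = 201. Training set = 1340 - 201 = 1139.

1139


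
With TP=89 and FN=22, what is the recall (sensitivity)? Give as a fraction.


Recall = TP / (TP + FN) = 89 / 111 = 89/111.

89/111


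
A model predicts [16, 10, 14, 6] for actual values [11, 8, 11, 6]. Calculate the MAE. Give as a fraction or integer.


MAE = (1/4) * (|11-16|=5 + |8-10|=2 + |11-14|=3 + |6-6|=0). Sum = 10. MAE = 5/2.

5/2


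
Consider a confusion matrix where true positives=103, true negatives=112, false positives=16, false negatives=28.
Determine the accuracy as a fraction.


Accuracy = (TP + TN) / (TP + TN + FP + FN) = (103 + 112) / 259 = 215/259.

215/259


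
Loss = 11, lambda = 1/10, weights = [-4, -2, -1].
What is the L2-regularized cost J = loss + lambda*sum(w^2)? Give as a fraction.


L2 sq norm = sum(w^2) = 21. J = 11 + 1/10 * 21 = 131/10.

131/10


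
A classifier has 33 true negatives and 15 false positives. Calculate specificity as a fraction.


Specificity = TN / (TN + FP) = 33 / 48 = 11/16.

11/16


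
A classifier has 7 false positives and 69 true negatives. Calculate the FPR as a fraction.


FPR = FP / (FP + TN) = 7 / 76 = 7/76.

7/76


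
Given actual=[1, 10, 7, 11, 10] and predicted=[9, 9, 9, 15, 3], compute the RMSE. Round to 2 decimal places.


MSE = 26.8000. RMSE = sqrt(26.8000) = 5.18.

5.18


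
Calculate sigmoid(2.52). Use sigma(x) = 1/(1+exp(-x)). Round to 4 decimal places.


sigma(2.52) = 1/(1+e^(-2.52)) = 1/(1+0.080460) = 1/1.080460 = 0.9255.

0.9255


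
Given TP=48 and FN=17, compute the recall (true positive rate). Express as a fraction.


Recall = TP / (TP + FN) = 48 / 65 = 48/65.

48/65


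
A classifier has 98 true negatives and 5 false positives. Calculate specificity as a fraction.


Specificity = TN / (TN + FP) = 98 / 103 = 98/103.

98/103


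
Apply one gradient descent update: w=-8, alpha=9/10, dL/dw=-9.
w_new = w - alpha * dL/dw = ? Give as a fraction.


w_new = -8 - 9/10 * -9 = -8 - -81/10 = 1/10.

1/10


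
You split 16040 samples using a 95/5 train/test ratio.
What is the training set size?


Test set = 16040 * 5% = 802. Training set = 16040 - 802 = 15238.

15238


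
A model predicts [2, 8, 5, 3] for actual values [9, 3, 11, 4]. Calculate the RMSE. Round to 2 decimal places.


MSE = 27.7500. RMSE = sqrt(27.7500) = 5.27.

5.27


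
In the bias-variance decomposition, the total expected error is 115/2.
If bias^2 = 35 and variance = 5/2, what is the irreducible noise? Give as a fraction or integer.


Total error = bias^2 + variance + irreducible noise. So irreducible noise = 115/2 - 35 - 5/2 = 20.

20


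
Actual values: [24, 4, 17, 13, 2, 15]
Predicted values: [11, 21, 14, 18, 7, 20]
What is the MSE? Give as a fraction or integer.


MSE = (1/6) * ((24-11)^2=169 + (4-21)^2=289 + (17-14)^2=9 + (13-18)^2=25 + (2-7)^2=25 + (15-20)^2=25). Sum = 542. MSE = 271/3.

271/3


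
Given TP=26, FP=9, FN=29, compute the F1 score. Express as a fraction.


Precision = 26/35 = 26/35. Recall = 26/55 = 26/55. F1 = 2*P*R/(P+R) = 26/45.

26/45


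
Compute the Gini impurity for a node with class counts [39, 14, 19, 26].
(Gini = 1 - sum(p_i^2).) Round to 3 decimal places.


Total = 98. Proportions: 39/98, 14/98, 19/98, 26/98. sum(p_i^2) = 0.2868. Gini = 1 - 0.2868 = 0.7132, which rounds to 0.713.

0.713


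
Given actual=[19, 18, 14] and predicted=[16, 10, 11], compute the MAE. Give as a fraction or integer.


MAE = (1/3) * (|19-16|=3 + |18-10|=8 + |14-11|=3). Sum = 14. MAE = 14/3.

14/3


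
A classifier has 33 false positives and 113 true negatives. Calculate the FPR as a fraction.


FPR = FP / (FP + TN) = 33 / 146 = 33/146.

33/146


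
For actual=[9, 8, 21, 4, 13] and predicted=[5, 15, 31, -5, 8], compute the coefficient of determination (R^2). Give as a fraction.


Mean(y) = 11. SS_res = 271. SS_tot = 166. R^2 = 1 - 271/(166) = -105/166.

-105/166


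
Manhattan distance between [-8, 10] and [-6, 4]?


d = sum of absolute differences: |-8--6|=2 + |10-4|=6 = 8.

8


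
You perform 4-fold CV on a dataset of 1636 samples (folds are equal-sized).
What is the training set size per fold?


Each validation fold has 1636/4 = 409 samples. Training set = 1636 - 409 = 1227.

1227


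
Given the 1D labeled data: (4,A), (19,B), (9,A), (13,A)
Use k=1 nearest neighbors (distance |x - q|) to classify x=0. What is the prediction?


Distances: |4-0|=4, |19-0|=19, |9-0|=9, |13-0|=13. 1 nearest: (4,A). Counts: {'A': 1}. Majority class: A.

A


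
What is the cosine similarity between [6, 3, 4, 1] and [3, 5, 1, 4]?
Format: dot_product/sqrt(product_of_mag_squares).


dot = 41. |a|^2 = 62, |b|^2 = 51. cos = 41/sqrt(3162).

41/sqrt(3162)


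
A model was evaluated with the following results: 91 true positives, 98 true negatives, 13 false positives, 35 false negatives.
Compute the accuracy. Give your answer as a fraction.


Accuracy = (TP + TN) / (TP + TN + FP + FN) = (91 + 98) / 237 = 63/79.

63/79


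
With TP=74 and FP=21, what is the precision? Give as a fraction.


Precision = TP / (TP + FP) = 74 / 95 = 74/95.

74/95


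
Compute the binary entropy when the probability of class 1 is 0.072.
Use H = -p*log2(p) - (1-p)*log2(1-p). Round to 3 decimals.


H = -0.072*log2(0.072) - 0.928*log2(0.928) = 0.373.

0.373


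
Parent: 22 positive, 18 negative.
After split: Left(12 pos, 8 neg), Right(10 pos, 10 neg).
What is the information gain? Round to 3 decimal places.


H(parent) = 0.9928. H(left) = 0.9710, H(right) = 1.0000. Weighted = (20/40)*0.9710 + (20/40)*1.0000 = 0.9855. IG = 0.9928 - 0.9855 = 0.0073, which rounds to 0.007.

0.007


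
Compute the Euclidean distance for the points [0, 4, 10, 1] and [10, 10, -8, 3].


d = sqrt(sum of squared differences). (0-10)^2=100, (4-10)^2=36, (10--8)^2=324, (1-3)^2=4. Sum = 464.

sqrt(464)


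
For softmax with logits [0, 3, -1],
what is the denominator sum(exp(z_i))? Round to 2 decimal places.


Denom = e^0=1.0000 + e^3=20.0855 + e^-1=0.3679. Sum = 21.4534, which rounds to 21.45.

21.45


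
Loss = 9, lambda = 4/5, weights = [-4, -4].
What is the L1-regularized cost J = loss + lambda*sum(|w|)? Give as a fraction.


L1 norm = sum(|w|) = 8. J = 9 + 4/5 * 8 = 77/5.

77/5


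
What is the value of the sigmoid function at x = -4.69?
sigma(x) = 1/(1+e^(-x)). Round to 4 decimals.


sigma(-4.69) = 1/(1+e^(4.69)) = 1/(1+108.853180) = 1/109.853180 = 0.0091.

0.0091


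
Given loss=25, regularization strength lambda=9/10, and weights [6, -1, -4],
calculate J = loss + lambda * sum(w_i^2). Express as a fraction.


L2 sq norm = sum(w^2) = 53. J = 25 + 9/10 * 53 = 727/10.

727/10


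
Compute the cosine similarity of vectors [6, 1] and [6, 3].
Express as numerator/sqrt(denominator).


dot = 39. |a|^2 = 37, |b|^2 = 45. cos = 39/sqrt(1665).

39/sqrt(1665)


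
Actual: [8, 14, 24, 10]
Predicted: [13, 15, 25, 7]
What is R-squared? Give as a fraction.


Mean(y) = 14. SS_res = 36. SS_tot = 152. R^2 = 1 - 36/(152) = 29/38.

29/38


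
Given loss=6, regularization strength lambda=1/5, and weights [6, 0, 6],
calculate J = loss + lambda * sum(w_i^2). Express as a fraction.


L2 sq norm = sum(w^2) = 72. J = 6 + 1/5 * 72 = 102/5.

102/5


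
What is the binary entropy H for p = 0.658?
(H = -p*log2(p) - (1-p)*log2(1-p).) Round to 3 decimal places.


H = -0.658*log2(0.658) - 0.342*log2(0.342) = 0.927.

0.927


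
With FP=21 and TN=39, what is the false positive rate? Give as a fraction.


FPR = FP / (FP + TN) = 21 / 60 = 7/20.

7/20


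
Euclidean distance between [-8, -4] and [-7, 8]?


d = sqrt(sum of squared differences). (-8--7)^2=1, (-4-8)^2=144. Sum = 145.

sqrt(145)


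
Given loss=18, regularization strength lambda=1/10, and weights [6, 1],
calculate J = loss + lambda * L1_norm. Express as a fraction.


L1 norm = sum(|w|) = 7. J = 18 + 1/10 * 7 = 187/10.

187/10


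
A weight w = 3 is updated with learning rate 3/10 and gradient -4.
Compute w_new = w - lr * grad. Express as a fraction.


w_new = 3 - 3/10 * -4 = 3 - -6/5 = 21/5.

21/5


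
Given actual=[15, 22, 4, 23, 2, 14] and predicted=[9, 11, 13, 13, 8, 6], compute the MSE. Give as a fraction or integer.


MSE = (1/6) * ((15-9)^2=36 + (22-11)^2=121 + (4-13)^2=81 + (23-13)^2=100 + (2-8)^2=36 + (14-6)^2=64). Sum = 438. MSE = 73.

73


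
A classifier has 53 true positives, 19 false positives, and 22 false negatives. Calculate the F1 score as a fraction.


Precision = 53/72 = 53/72. Recall = 53/75 = 53/75. F1 = 2*P*R/(P+R) = 106/147.

106/147


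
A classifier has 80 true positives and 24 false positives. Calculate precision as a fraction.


Precision = TP / (TP + FP) = 80 / 104 = 10/13.

10/13


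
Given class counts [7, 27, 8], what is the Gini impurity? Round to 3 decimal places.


Total = 42. Proportions: 7/42, 27/42, 8/42. sum(p_i^2) = 0.4773. Gini = 1 - 0.4773 = 0.5227, which rounds to 0.523.

0.523


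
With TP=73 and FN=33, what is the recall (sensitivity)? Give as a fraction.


Recall = TP / (TP + FN) = 73 / 106 = 73/106.

73/106


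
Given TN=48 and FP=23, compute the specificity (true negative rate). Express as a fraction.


Specificity = TN / (TN + FP) = 48 / 71 = 48/71.

48/71


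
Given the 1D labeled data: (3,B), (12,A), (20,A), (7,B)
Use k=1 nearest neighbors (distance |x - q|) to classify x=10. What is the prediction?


Distances: |3-10|=7, |12-10|=2, |20-10|=10, |7-10|=3. 1 nearest: (12,A). Counts: {'A': 1}. Majority class: A.

A


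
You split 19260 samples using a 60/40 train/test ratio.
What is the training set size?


Test set = 19260 * 40% = 7704. Training set = 19260 - 7704 = 11556.

11556


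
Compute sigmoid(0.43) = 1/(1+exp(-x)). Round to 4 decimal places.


sigma(0.43) = 1/(1+e^(-0.43)) = 1/(1+0.650509) = 1/1.650509 = 0.6059.

0.6059


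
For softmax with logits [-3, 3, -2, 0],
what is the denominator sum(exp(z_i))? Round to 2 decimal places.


Denom = e^-3=0.0498 + e^3=20.0855 + e^-2=0.1353 + e^0=1.0000. Sum = 21.2706, which rounds to 21.27.

21.27


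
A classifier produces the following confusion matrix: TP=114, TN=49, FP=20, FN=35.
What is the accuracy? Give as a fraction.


Accuracy = (TP + TN) / (TP + TN + FP + FN) = (114 + 49) / 218 = 163/218.

163/218


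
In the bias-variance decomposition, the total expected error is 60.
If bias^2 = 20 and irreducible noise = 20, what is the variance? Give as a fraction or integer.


Total error = bias^2 + variance + irreducible noise. So variance = 60 - 20 - 20 = 20.

20


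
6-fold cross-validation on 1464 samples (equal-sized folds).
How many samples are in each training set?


Each validation fold has 1464/6 = 244 samples. Training set = 1464 - 244 = 1220.

1220


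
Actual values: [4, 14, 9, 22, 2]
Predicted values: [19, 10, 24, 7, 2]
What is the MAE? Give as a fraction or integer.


MAE = (1/5) * (|4-19|=15 + |14-10|=4 + |9-24|=15 + |22-7|=15 + |2-2|=0). Sum = 49. MAE = 49/5.

49/5


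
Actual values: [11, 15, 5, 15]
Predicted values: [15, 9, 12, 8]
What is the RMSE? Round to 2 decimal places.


MSE = 37.5000. RMSE = sqrt(37.5000) = 6.12.

6.12


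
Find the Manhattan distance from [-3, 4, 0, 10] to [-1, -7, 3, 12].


d = sum of absolute differences: |-3--1|=2 + |4--7|=11 + |0-3|=3 + |10-12|=2 = 18.

18


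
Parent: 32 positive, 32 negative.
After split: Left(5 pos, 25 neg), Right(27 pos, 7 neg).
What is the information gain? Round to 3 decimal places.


H(parent) = 1.0000. H(left) = 0.6500, H(right) = 0.7335. Weighted = (30/64)*0.6500 + (34/64)*0.7335 = 0.6944. IG = 1.0000 - 0.6944 = 0.3056, which rounds to 0.306.

0.306


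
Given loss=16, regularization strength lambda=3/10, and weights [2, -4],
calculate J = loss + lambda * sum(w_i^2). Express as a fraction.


L2 sq norm = sum(w^2) = 20. J = 16 + 3/10 * 20 = 22.

22
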